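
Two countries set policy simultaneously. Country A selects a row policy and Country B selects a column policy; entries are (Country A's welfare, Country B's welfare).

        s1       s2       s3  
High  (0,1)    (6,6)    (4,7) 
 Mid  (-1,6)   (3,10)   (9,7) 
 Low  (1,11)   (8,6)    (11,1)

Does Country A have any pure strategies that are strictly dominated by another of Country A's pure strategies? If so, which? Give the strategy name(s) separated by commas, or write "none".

High is strictly dominated by Low (s1: 1>0, s2: 8>6, s3: 11>4).
Low strictly dominates Mid — s1: 1>-1, s2: 8>3, s3: 11>9.
Low: no other strategy beats it everywhere (High at s1 (1>0); Mid at s1 (1>-1)).

High, Mid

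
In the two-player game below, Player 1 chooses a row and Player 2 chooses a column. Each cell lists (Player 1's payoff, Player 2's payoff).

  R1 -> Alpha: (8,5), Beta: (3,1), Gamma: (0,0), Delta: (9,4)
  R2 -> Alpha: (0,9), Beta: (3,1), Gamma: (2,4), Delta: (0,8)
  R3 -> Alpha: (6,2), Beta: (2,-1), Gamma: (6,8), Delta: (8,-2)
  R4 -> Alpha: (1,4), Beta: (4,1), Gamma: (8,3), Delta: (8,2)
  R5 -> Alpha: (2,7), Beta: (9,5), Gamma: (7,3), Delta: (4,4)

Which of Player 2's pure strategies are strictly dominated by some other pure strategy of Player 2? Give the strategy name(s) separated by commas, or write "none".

Beta, Delta

Alpha: no other strategy beats it everywhere (Beta at R1 (5>1); Gamma at R1 (5>0); Delta at R1 (5>4)).
Beta is strictly dominated by Alpha (R1: 5>1, R2: 9>1, R3: 2>-1, R4: 4>1, R5: 7>5).
Gamma is not dominated — it holds its own against Alpha at R3 (8>2); Beta at R2 (4>1); Delta at R3 (8>-2).
Delta: dominated, since Alpha does at least as well everywhere (R1: 5>4, R2: 9>8, R3: 2>-2, R4: 4>2, R5: 7>4).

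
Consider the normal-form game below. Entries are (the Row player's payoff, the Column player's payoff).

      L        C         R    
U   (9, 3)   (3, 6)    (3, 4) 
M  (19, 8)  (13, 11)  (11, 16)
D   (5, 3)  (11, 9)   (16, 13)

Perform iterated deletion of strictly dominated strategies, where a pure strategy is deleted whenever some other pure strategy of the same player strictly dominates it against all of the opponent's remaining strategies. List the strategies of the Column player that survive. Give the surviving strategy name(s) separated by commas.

Row U is eliminated: M beats it against every remaining column (L: 19>9, C: 13>3, R: 11>3).
For the Column player, C strictly dominates L on the remaining rows (M: 11>8, D: 9>3); eliminate L.
For the Column player, R strictly dominates C on the remaining rows (M: 16>11, D: 13>9); eliminate C.
For the Row player, D strictly dominates M on the remaining columns (R: 16>11); eliminate M.
Among the remaining strategies, none is strictly dominated by another pure strategy of the same player, so the elimination stops.
Surviving strategies — the Row player: {D}; the Column player: {R}.

R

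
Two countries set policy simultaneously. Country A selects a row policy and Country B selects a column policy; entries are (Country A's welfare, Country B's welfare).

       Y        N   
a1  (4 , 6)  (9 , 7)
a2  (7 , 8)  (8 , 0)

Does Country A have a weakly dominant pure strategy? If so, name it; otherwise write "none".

a1 fails to dominate a2 at Y (4<7).
a2 fails to dominate a1 at N (8<9).
No single strategy dominates all the others.

none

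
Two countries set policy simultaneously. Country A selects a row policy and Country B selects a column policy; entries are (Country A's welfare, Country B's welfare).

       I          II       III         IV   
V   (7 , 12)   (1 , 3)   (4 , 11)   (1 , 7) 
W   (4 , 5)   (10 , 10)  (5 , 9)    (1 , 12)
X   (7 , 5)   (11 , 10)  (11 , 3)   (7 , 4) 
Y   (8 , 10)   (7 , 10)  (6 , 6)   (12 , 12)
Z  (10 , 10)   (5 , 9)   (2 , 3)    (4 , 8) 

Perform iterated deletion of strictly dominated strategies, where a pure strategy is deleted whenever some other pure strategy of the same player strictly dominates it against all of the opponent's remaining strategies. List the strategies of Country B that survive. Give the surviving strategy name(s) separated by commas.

I, II, IV

Row V is eliminated: Y beats it against every remaining column (I: 8>7, II: 7>1, III: 6>4, IV: 12>1).
For Country A, X strictly dominates W on the remaining columns (I: 7>4, II: 11>10, III: 11>5, IV: 7>1); eliminate W.
For Country B, I strictly dominates III on the remaining rows (X: 5>3, Y: 10>6, Z: 10>3); eliminate III.
Among the remaining strategies, none is strictly dominated by another pure strategy of the same player, so the elimination stops.
Surviving strategies — Country A: {X, Y, Z}; Country B: {I, II, IV}.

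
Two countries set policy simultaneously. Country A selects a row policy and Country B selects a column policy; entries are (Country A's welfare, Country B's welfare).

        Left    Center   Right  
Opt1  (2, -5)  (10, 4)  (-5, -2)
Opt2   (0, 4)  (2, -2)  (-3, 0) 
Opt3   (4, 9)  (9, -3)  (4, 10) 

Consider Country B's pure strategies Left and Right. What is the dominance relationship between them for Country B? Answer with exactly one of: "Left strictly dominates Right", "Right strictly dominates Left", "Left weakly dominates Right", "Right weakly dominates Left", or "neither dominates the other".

Left's payoffs vs Right's, by Country A's action — Opt1: -5<-2, Opt2: 4>0, Opt3: 9<10.
Left does better at Opt2 but worse at Opt1, Opt3; neither strategy dominates the other.

neither dominates the other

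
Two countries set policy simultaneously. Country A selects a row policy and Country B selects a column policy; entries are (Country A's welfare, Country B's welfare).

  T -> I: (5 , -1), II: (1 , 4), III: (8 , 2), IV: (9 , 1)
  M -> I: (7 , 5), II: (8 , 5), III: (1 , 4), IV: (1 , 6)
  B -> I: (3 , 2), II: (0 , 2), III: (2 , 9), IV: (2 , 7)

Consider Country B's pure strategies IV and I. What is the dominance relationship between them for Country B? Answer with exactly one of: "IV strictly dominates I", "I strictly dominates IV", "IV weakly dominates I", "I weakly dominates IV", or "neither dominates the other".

IV strictly dominates I

Compare IV to I across each opponent action: T: 1>-1, M: 6>5, B: 7>2.
Every comparison favours IV, so IV strictly dominates I.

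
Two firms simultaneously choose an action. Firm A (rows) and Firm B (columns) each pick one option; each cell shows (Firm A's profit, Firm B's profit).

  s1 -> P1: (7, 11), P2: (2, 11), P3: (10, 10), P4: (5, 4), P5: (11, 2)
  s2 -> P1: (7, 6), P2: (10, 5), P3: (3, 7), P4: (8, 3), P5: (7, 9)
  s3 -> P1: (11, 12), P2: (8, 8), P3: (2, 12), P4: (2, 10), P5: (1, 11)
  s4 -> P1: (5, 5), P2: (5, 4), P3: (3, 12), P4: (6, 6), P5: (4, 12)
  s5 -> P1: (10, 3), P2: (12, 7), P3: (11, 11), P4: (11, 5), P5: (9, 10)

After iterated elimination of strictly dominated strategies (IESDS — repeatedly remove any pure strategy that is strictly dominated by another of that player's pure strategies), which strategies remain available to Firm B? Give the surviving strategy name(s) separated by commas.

Row s2 is eliminated: s5 beats it against every remaining column (P1: 10>7, P2: 12>10, P3: 11>3, P4: 11>8, P5: 9>7).
For Firm A, s5 strictly dominates s4 on the remaining columns (P1: 10>5, P2: 12>5, P3: 11>3, P4: 11>6, P5: 9>4); eliminate s4.
Firm B's strategy P4 is strictly dominated by P3 (s1: 10>4, s3: 12>10, s5: 11>5) and is removed.
For Firm B, P3 strictly dominates P5 on the remaining rows (s1: 10>2, s3: 12>11, s5: 11>10); eliminate P5.
Firm A's strategy s1 is strictly dominated by s5 (P1: 10>7, P2: 12>2, P3: 11>10) and is removed.
Firm B's strategy P2 is strictly dominated by P3 (s3: 12>8, s5: 11>7) and is removed.
Among the remaining strategies, none is strictly dominated by another pure strategy of the same player, so the elimination stops.
Surviving strategies — Firm A: {s3, s5}; Firm B: {P1, P3}.

P1, P3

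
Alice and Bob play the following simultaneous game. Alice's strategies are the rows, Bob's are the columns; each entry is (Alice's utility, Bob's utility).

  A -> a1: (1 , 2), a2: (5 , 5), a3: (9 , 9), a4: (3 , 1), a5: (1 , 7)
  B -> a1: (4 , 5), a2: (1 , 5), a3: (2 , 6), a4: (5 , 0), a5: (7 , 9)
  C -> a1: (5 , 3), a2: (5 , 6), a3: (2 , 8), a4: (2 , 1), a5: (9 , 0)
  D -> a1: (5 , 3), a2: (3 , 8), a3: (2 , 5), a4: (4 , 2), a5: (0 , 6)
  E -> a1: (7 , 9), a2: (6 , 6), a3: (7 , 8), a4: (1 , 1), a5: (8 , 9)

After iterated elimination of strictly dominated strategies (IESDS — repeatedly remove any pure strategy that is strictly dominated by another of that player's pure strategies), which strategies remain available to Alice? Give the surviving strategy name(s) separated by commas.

Column a4 is eliminated: a1 beats it against every remaining row (A: 2>1, B: 5>0, C: 3>1, D: 3>2, E: 9>1).
Alice's strategy B is strictly dominated by E (a1: 7>4, a2: 6>1, a3: 7>2, a5: 8>7) and is removed.
Row D is eliminated: E beats it against every remaining column (a1: 7>5, a2: 6>3, a3: 7>2, a5: 8>0).
For Bob, a3 strictly dominates a2 on the remaining rows (A: 9>5, C: 8>6, E: 8>6); eliminate a2.
Among the remaining strategies, none is strictly dominated by another pure strategy of the same player, so the elimination stops.
Surviving strategies — Alice: {A, C, E}; Bob: {a1, a3, a5}.

A, C, E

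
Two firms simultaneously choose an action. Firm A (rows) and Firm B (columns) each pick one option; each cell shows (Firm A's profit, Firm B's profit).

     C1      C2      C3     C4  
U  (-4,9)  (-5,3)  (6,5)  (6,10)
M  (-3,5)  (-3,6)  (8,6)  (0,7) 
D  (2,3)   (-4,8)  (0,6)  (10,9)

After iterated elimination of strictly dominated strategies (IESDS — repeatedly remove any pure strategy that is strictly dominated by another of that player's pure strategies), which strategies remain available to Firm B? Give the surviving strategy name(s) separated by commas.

C4

Firm B's strategy C1 is strictly dominated by C4 (U: 10>9, M: 7>5, D: 9>3) and is removed.
Firm B's strategy C2 is strictly dominated by C4 (U: 10>3, M: 7>6, D: 9>8) and is removed.
Firm B's strategy C3 is strictly dominated by C4 (U: 10>5, M: 7>6, D: 9>6) and is removed.
Firm A's strategy U is strictly dominated by D (C4: 10>6) and is removed.
Row M is eliminated: D beats it against every remaining column (C4: 10>0).
Among the remaining strategies, none is strictly dominated by another pure strategy of the same player, so the elimination stops.
Surviving strategies — Firm A: {D}; Firm B: {C4}.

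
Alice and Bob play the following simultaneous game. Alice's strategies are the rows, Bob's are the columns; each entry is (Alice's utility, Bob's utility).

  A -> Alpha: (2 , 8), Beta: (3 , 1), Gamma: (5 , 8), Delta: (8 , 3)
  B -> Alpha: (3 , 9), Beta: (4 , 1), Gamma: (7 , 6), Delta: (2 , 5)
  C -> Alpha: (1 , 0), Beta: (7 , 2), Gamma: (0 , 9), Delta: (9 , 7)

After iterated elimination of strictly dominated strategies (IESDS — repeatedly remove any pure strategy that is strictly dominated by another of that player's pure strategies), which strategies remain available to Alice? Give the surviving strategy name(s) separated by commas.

Bob's strategy Beta is strictly dominated by Gamma (A: 8>1, B: 6>1, C: 9>2) and is removed.
Column Delta is eliminated: Gamma beats it against every remaining row (A: 8>3, B: 6>5, C: 9>7).
Alice's strategy A is strictly dominated by B (Alpha: 3>2, Gamma: 7>5) and is removed.
Alice's strategy C is strictly dominated by B (Alpha: 3>1, Gamma: 7>0) and is removed.
Column Gamma is eliminated: Alpha beats it against every remaining row (B: 9>6).
Among the remaining strategies, none is strictly dominated by another pure strategy of the same player, so the elimination stops.
Surviving strategies — Alice: {B}; Bob: {Alpha}.

B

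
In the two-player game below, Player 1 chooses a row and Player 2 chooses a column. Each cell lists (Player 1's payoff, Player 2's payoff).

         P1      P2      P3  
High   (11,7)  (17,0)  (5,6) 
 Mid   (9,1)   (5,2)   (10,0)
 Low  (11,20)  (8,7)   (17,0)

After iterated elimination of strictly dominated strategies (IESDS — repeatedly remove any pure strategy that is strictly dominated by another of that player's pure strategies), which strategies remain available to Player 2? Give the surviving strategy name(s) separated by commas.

P1

Row Mid is eliminated: Low beats it against every remaining column (P1: 11>9, P2: 8>5, P3: 17>10).
Column P2 is eliminated: P1 beats it against every remaining row (High: 7>0, Low: 20>7).
Column P3 is eliminated: P1 beats it against every remaining row (High: 7>6, Low: 20>0).
Among the remaining strategies, none is strictly dominated by another pure strategy of the same player, so the elimination stops.
Surviving strategies — Player 1: {High, Low}; Player 2: {P1}.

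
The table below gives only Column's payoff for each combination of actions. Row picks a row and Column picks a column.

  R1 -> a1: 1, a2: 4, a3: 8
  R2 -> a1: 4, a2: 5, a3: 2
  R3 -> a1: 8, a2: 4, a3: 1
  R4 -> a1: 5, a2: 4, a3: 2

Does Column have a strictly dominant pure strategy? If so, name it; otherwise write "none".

a1 fails to dominate a2 at R1 (1<4).
a2 fails to dominate a1 at R3 (4<8).
a3 fails to dominate a1 at R2 (2<4).
No single strategy dominates all the others.

none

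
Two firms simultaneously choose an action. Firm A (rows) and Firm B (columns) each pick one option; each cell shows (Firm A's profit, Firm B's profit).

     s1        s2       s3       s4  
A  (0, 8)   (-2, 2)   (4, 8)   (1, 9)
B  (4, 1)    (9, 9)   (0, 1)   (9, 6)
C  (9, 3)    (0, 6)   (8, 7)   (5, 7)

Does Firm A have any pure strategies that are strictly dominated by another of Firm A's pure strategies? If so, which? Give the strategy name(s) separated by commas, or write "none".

A

A is strictly dominated by C (s1: 9>0, s2: 0>-2, s3: 8>4, s4: 5>1).
Nothing dominates B: A at s1 (4>0); C at s2 (9>0).
Nothing dominates C: A at s1 (9>0); B at s1 (9>4).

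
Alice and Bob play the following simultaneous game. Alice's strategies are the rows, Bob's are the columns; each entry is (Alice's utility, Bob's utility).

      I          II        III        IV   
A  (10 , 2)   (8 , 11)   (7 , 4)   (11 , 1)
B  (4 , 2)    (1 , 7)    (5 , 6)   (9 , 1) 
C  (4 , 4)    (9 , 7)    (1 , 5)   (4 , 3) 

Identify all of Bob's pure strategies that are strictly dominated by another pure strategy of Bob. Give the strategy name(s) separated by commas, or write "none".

I, III, IV

I: dominated, since II does at least as well everywhere (A: 11>2, B: 7>2, C: 7>4).
Nothing dominates II: I at A (11>2); III at A (11>4); IV at A (11>1).
II strictly dominates III — A: 11>4, B: 7>6, C: 7>5.
IV is strictly dominated by I (A: 2>1, B: 2>1, C: 4>3).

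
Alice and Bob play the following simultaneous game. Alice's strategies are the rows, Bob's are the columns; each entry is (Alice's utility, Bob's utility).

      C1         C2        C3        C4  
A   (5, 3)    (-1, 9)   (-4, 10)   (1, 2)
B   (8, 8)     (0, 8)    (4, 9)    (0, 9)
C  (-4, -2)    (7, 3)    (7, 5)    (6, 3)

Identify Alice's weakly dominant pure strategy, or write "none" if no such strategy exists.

A fails to dominate B at C1 (5<8).
B fails to dominate A at C4 (0<1).
C fails to dominate A at C1 (-4<5).
No single strategy dominates all the others.

none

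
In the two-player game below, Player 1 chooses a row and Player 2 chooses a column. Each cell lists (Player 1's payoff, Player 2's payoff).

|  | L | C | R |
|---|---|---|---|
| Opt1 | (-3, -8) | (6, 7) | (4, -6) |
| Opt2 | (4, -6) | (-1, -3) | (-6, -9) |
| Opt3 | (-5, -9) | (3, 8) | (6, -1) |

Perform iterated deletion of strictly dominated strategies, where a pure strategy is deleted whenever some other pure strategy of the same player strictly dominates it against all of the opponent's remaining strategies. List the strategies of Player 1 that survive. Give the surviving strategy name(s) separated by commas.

Player 2's strategy L is strictly dominated by C (Opt1: 7>-8, Opt2: -3>-6, Opt3: 8>-9) and is removed.
Player 1's strategy Opt2 is strictly dominated by Opt1 (C: 6>-1, R: 4>-6) and is removed.
For Player 2, C strictly dominates R on the remaining rows (Opt1: 7>-6, Opt3: 8>-1); eliminate R.
Player 1's strategy Opt3 is strictly dominated by Opt1 (C: 6>3) and is removed.
Among the remaining strategies, none is strictly dominated by another pure strategy of the same player, so the elimination stops.
Surviving strategies — Player 1: {Opt1}; Player 2: {C}.

Opt1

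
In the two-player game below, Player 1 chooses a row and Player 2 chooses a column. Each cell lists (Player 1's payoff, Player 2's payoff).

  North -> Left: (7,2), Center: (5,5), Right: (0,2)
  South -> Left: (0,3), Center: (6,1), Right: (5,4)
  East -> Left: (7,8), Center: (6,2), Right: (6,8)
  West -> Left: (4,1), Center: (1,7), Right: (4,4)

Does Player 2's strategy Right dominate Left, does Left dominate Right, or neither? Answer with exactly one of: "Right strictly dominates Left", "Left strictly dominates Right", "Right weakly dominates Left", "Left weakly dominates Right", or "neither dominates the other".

Right weakly dominates Left

Compare Right to Left across each opponent action: North: 2=2, South: 4>3, East: 8=8, West: 4>1.
Right is at least as good everywhere and strictly better somewhere (tied only at North, East), so Right weakly but not strictly dominates Left.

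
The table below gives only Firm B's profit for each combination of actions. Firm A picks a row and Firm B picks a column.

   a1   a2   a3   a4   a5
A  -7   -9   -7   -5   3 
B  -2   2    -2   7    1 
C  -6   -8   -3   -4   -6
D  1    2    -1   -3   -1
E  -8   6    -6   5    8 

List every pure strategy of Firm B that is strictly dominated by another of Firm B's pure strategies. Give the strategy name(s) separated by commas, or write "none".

a1: no other strategy beats it everywhere (a2 at A (-7>-9); a3 at A (-7=-7); a4 at D (1>-3); a5 at C (-6=-6)).
a2: no other strategy beats it everywhere (a1 at B (2>-2); a3 at B (2>-2); a4 at D (2>-3); a5 at B (2>1)).
a3: no other strategy beats it everywhere (a1 at A (-7=-7); a2 at A (-7>-9); a4 at C (-3>-4); a5 at C (-3>-6)).
Nothing dominates a4: a1 at A (-5>-7); a2 at A (-5>-9); a3 at A (-5>-7); a5 at B (7>1).
a5: no other strategy beats it everywhere (a1 at A (3>-7); a2 at A (3>-9); a3 at A (3>-7); a4 at A (3>-5)).

none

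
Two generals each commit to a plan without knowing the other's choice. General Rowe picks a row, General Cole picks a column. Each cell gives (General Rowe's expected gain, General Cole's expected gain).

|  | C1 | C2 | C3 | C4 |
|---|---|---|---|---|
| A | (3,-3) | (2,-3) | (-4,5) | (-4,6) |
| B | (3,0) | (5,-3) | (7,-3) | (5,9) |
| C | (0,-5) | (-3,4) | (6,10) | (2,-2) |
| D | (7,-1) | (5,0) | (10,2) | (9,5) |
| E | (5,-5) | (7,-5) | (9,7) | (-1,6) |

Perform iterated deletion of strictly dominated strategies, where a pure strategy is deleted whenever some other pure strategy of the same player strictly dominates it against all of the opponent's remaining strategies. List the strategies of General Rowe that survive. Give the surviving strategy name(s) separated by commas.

D

For General Rowe, D strictly dominates A on the remaining columns (C1: 7>3, C2: 5>2, C3: 10>-4, C4: 9>-4); eliminate A.
General Rowe's strategy C is strictly dominated by B (C1: 3>0, C2: 5>-3, C3: 7>6, C4: 5>2) and is removed.
For General Cole, C4 strictly dominates C1 on the remaining rows (B: 9>0, D: 5>-1, E: 6>-5); eliminate C1.
For General Cole, C4 strictly dominates C2 on the remaining rows (B: 9>-3, D: 5>0, E: 6>-5); eliminate C2.
Row B is eliminated: D beats it against every remaining column (C3: 10>7, C4: 9>5).
General Rowe's strategy E is strictly dominated by D (C3: 10>9, C4: 9>-1) and is removed.
Column C3 is eliminated: C4 beats it against every remaining row (D: 5>2).
Among the remaining strategies, none is strictly dominated by another pure strategy of the same player, so the elimination stops.
Surviving strategies — General Rowe: {D}; General Cole: {C4}.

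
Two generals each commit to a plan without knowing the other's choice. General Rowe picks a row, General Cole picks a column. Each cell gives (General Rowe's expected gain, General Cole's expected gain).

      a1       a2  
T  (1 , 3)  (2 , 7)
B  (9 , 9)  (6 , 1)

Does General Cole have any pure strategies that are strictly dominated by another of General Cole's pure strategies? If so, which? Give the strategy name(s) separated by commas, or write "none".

Nothing dominates a1: a2 at B (9>1).
a2: no other strategy beats it everywhere (a1 at T (7>3)).

none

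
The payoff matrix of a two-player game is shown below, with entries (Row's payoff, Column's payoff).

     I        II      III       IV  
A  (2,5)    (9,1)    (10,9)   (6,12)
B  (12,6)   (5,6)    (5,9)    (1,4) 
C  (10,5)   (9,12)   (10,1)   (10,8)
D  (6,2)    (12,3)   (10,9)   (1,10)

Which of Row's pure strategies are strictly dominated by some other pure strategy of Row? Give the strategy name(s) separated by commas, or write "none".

A is not dominated — it holds its own against B at II (9>5); C at II (9=9); D at III (10=10).
Nothing dominates B: A at I (12>2); C at I (12>10); D at I (12>6).
C: no other strategy beats it everywhere (A at I (10>2); B at II (9>5); D at I (10>6)).
D is not dominated — it holds its own against A at I (6>2); B at II (12>5); C at II (12>9).

none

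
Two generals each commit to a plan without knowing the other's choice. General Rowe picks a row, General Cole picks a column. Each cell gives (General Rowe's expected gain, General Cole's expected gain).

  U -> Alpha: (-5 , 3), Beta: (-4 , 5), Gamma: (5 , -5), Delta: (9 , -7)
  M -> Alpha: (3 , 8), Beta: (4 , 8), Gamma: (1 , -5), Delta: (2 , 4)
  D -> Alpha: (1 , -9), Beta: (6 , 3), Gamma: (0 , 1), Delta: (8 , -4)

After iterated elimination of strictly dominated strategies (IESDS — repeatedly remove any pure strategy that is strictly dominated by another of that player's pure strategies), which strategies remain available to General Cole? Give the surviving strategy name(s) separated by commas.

Alpha, Beta

Column Gamma is eliminated: Beta beats it against every remaining row (U: 5>-5, M: 8>-5, D: 3>1).
Column Delta is eliminated: Beta beats it against every remaining row (U: 5>-7, M: 8>4, D: 3>-4).
For General Rowe, M strictly dominates U on the remaining columns (Alpha: 3>-5, Beta: 4>-4); eliminate U.
Among the remaining strategies, none is strictly dominated by another pure strategy of the same player, so the elimination stops.
Surviving strategies — General Rowe: {M, D}; General Cole: {Alpha, Beta}.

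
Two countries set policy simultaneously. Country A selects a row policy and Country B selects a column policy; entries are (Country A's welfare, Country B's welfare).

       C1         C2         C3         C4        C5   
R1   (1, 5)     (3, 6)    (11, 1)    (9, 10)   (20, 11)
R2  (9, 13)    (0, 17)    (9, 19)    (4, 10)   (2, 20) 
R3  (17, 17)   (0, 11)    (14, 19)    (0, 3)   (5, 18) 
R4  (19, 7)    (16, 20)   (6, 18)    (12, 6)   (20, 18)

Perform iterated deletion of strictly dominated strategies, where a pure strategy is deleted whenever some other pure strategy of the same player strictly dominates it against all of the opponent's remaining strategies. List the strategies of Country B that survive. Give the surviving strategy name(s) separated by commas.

Country B's strategy C1 is strictly dominated by C5 (R1: 11>5, R2: 20>13, R3: 18>17, R4: 18>7) and is removed.
Row R2 is eliminated: R1 beats it against every remaining column (C2: 3>0, C3: 11>9, C4: 9>4, C5: 20>2).
For Country B, C5 strictly dominates C4 on the remaining rows (R1: 11>10, R3: 18>3, R4: 18>6); eliminate C4.
Among the remaining strategies, none is strictly dominated by another pure strategy of the same player, so the elimination stops.
Surviving strategies — Country A: {R1, R3, R4}; Country B: {C2, C3, C5}.

C2, C3, C5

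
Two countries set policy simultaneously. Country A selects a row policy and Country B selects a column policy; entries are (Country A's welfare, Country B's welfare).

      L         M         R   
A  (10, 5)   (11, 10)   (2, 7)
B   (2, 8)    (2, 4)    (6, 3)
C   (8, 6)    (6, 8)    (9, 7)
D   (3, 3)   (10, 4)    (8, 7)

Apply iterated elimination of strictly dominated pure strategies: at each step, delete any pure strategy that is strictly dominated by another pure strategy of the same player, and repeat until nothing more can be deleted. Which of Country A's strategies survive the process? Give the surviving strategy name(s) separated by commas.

A, C, D

For Country A, C strictly dominates B on the remaining columns (L: 8>2, M: 6>2, R: 9>6); eliminate B.
For Country B, M strictly dominates L on the remaining rows (A: 10>5, C: 8>6, D: 4>3); eliminate L.
Among the remaining strategies, none is strictly dominated by another pure strategy of the same player, so the elimination stops.
Surviving strategies — Country A: {A, C, D}; Country B: {M, R}.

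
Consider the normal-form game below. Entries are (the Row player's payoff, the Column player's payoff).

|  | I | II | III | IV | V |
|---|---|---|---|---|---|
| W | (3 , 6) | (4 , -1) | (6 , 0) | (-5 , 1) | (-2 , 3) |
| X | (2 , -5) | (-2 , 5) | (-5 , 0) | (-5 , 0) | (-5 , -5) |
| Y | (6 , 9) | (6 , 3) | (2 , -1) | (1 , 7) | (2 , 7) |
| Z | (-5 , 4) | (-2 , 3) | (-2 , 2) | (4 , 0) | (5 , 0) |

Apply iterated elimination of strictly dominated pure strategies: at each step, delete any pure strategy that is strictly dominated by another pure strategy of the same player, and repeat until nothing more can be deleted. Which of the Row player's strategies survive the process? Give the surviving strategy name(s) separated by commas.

Row X is eliminated: Y beats it against every remaining column (I: 6>2, II: 6>-2, III: 2>-5, IV: 1>-5, V: 2>-5).
For the Column player, I strictly dominates II on the remaining rows (W: 6>-1, Y: 9>3, Z: 4>3); eliminate II.
For the Column player, I strictly dominates III on the remaining rows (W: 6>0, Y: 9>-1, Z: 4>2); eliminate III.
The Row player's strategy W is strictly dominated by Y (I: 6>3, IV: 1>-5, V: 2>-2) and is removed.
For the Column player, I strictly dominates IV on the remaining rows (Y: 9>7, Z: 4>0); eliminate IV.
Column V is eliminated: I beats it against every remaining row (Y: 9>7, Z: 4>0).
Row Z is eliminated: Y beats it against every remaining column (I: 6>-5).
Among the remaining strategies, none is strictly dominated by another pure strategy of the same player, so the elimination stops.
Surviving strategies — the Row player: {Y}; the Column player: {I}.

Y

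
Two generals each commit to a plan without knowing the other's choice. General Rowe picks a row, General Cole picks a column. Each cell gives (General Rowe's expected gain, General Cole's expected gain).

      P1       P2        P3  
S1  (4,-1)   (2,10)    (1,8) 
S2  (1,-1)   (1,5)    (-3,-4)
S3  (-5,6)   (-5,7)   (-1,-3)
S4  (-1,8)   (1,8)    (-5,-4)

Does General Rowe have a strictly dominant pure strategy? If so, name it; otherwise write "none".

S1

S1 vs S2: P1: 4>1, P2: 2>1, P3: 1>-3.
S1 vs S3: P1: 4>-5, P2: 2>-5, P3: 1>-1.
S1 vs S4: P1: 4>-1, P2: 2>1, P3: 1>-5.
S1 strictly beats every other strategy against every opponent action, so it is strictly dominant.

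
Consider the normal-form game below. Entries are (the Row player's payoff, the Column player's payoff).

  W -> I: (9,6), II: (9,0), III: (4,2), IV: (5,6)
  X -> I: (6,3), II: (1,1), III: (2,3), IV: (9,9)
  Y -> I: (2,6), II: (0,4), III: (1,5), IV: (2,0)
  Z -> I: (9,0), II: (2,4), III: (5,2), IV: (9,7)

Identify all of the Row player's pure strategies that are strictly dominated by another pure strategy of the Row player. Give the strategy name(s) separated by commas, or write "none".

Y

Nothing dominates W: X at I (9>6); Y at I (9>2); Z at I (9=9).
X is not dominated — it holds its own against W at IV (9>5); Y at I (6>2); Z at IV (9=9).
Y: dominated, since W does at least as well everywhere (I: 9>2, II: 9>0, III: 4>1, IV: 5>2).
Z: no other strategy beats it everywhere (W at I (9=9); X at I (9>6); Y at I (9>2)).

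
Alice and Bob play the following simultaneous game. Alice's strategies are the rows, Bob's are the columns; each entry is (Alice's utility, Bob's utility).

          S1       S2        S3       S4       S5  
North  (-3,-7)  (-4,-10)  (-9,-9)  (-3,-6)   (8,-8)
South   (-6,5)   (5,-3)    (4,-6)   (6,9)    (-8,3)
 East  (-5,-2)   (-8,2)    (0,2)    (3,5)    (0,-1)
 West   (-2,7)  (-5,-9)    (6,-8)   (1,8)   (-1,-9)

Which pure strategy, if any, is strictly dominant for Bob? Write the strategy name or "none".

S4 vs S1: North: -6>-7, South: 9>5, East: 5>-2, West: 8>7.
S4 vs S2: North: -6>-10, South: 9>-3, East: 5>2, West: 8>-9.
S4 vs S3: North: -6>-9, South: 9>-6, East: 5>2, West: 8>-8.
S4 vs S5: North: -6>-8, South: 9>3, East: 5>-1, West: 8>-9.
S4 strictly beats every other strategy against every opponent action, so it is strictly dominant.

S4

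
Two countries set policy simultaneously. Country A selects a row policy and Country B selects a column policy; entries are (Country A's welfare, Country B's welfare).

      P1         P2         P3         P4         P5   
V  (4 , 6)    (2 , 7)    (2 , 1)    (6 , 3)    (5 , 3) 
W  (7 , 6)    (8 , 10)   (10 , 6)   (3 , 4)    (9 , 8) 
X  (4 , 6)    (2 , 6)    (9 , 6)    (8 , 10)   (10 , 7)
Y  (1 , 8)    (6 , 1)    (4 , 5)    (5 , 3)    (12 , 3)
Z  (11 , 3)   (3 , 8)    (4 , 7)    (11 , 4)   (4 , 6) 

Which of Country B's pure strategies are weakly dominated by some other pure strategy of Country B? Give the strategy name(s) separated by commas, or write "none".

none

P1: no other strategy beats it everywhere (P2 at Y (8>1); P3 at V (6>1); P4 at V (6>3); P5 at V (6>3)).
P2: no other strategy beats it everywhere (P1 at V (7>6); P3 at V (7>1); P4 at V (7>3); P5 at V (7>3)).
Nothing dominates P3: P1 at Z (7>3); P2 at Y (5>1); P4 at W (6>4); P5 at Y (5>3).
P4: no other strategy beats it everywhere (P1 at X (10>6); P2 at X (10>6); P3 at V (3>1); P5 at X (10>7)).
P5 is not dominated — it holds its own against P1 at W (8>6); P2 at X (7>6); P3 at V (3>1); P4 at W (8>4).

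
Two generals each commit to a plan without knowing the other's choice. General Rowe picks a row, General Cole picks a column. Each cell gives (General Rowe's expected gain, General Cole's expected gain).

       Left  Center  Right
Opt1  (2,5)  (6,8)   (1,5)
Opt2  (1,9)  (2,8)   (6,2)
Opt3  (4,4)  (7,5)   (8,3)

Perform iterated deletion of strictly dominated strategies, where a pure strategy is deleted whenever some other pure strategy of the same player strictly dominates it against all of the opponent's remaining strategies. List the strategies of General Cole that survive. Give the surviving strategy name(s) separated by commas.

For General Rowe, Opt3 strictly dominates Opt1 on the remaining columns (Left: 4>2, Center: 7>6, Right: 8>1); eliminate Opt1.
For General Rowe, Opt3 strictly dominates Opt2 on the remaining columns (Left: 4>1, Center: 7>2, Right: 8>6); eliminate Opt2.
Column Left is eliminated: Center beats it against every remaining row (Opt3: 5>4).
For General Cole, Center strictly dominates Right on the remaining rows (Opt3: 5>3); eliminate Right.
Among the remaining strategies, none is strictly dominated by another pure strategy of the same player, so the elimination stops.
Surviving strategies — General Rowe: {Opt3}; General Cole: {Center}.

Center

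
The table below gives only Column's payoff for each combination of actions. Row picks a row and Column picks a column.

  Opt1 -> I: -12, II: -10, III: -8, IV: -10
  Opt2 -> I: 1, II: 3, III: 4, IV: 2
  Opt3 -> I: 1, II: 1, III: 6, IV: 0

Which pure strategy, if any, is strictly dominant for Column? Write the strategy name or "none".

III vs I: Opt1: -8>-12, Opt2: 4>1, Opt3: 6>1.
III vs II: Opt1: -8>-10, Opt2: 4>3, Opt3: 6>1.
III vs IV: Opt1: -8>-10, Opt2: 4>2, Opt3: 6>0.
III strictly beats every other strategy against every opponent action, so it is strictly dominant.

III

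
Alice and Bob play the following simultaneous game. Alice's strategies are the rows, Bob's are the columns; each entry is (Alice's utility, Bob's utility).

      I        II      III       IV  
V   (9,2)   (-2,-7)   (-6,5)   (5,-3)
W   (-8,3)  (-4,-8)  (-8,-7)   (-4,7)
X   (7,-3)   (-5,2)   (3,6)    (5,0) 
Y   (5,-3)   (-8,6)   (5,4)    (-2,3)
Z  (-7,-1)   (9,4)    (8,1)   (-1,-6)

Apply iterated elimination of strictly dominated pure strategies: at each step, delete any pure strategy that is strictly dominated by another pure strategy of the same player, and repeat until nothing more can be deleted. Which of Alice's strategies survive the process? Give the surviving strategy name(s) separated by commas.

Row W is eliminated: V beats it against every remaining column (I: 9>-8, II: -2>-4, III: -6>-8, IV: 5>-4).
Bob's strategy I is strictly dominated by III (V: 5>2, X: 6>-3, Y: 4>-3, Z: 1>-1) and is removed.
Alice's strategy Y is strictly dominated by Z (II: 9>-8, III: 8>5, IV: -1>-2) and is removed.
Column IV is eliminated: III beats it against every remaining row (V: 5>-3, X: 6>0, Z: 1>-6).
Alice's strategy V is strictly dominated by Z (II: 9>-2, III: 8>-6) and is removed.
For Alice, Z strictly dominates X on the remaining columns (II: 9>-5, III: 8>3); eliminate X.
Bob's strategy III is strictly dominated by II (Z: 4>1) and is removed.
Among the remaining strategies, none is strictly dominated by another pure strategy of the same player, so the elimination stops.
Surviving strategies — Alice: {Z}; Bob: {II}.

Z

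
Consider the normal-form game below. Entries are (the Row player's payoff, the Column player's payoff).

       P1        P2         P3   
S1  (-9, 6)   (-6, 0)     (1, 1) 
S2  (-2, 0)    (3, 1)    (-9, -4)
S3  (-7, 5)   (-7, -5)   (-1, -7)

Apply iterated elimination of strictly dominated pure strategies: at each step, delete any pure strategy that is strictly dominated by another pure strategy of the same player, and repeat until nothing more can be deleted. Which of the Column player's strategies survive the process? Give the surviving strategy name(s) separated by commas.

P2

The Column player's strategy P3 is strictly dominated by P1 (S1: 6>1, S2: 0>-4, S3: 5>-7) and is removed.
Row S1 is eliminated: S2 beats it against every remaining column (P1: -2>-9, P2: 3>-6).
Row S3 is eliminated: S2 beats it against every remaining column (P1: -2>-7, P2: 3>-7).
Column P1 is eliminated: P2 beats it against every remaining row (S2: 1>0).
Among the remaining strategies, none is strictly dominated by another pure strategy of the same player, so the elimination stops.
Surviving strategies — the Row player: {S2}; the Column player: {P2}.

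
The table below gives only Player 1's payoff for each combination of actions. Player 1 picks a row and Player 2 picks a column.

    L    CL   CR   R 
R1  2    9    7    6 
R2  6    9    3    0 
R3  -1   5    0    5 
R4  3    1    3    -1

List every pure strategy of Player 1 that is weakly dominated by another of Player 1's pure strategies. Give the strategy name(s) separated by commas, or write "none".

R1 is not dominated — it holds its own against R2 at CR (7>3); R3 at L (2>-1); R4 at CL (9>1).
Nothing dominates R2: R1 at L (6>2); R3 at L (6>-1); R4 at L (6>3).
R3: dominated, since R1 does at least as well everywhere (L: 2>-1, CL: 9>5, CR: 7>0, R: 6>5).
R4: dominated, since R2 does at least as well everywhere (L: 6>3, CL: 9>1, CR: 3=3, R: 0>-1).

R3, R4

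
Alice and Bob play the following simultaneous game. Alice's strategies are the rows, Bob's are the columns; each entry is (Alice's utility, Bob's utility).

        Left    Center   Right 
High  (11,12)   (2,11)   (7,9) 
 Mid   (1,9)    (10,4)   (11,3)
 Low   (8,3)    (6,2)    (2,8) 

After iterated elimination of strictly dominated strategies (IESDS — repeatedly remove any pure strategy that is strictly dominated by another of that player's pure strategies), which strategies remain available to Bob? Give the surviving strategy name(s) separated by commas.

Left

For Bob, Left strictly dominates Center on the remaining rows (High: 12>11, Mid: 9>4, Low: 3>2); eliminate Center.
For Alice, High strictly dominates Low on the remaining columns (Left: 11>8, Right: 7>2); eliminate Low.
For Bob, Left strictly dominates Right on the remaining rows (High: 12>9, Mid: 9>3); eliminate Right.
Row Mid is eliminated: High beats it against every remaining column (Left: 11>1).
Among the remaining strategies, none is strictly dominated by another pure strategy of the same player, so the elimination stops.
Surviving strategies — Alice: {High}; Bob: {Left}.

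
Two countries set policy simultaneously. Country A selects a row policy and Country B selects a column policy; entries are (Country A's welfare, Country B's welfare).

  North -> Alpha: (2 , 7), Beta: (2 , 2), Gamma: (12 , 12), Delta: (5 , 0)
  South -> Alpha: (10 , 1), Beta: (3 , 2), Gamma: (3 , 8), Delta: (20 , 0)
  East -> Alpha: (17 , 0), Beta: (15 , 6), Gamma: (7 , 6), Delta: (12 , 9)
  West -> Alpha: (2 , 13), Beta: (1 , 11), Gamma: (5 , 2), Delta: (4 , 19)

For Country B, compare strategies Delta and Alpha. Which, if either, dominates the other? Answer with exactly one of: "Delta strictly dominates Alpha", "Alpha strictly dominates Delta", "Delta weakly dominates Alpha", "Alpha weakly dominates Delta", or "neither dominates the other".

Delta's payoffs vs Alpha's, by Country A's action — North: 0<7, South: 0<1, East: 9>0, West: 19>13.
Delta does better at East, West but worse at North, South; neither strategy dominates the other.

neither dominates the other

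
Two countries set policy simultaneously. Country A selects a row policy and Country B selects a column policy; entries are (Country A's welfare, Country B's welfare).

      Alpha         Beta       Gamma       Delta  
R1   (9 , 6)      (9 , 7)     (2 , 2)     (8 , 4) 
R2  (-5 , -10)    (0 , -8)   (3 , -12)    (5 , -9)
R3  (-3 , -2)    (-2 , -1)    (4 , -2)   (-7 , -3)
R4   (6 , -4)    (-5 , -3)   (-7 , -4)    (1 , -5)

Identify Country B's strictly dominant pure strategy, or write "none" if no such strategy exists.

Beta

Beta vs Alpha: R1: 7>6, R2: -8>-10, R3: -1>-2, R4: -3>-4.
Beta vs Gamma: R1: 7>2, R2: -8>-12, R3: -1>-2, R4: -3>-4.
Beta vs Delta: R1: 7>4, R2: -8>-9, R3: -1>-3, R4: -3>-5.
Beta strictly beats every other strategy against every opponent action, so it is strictly dominant.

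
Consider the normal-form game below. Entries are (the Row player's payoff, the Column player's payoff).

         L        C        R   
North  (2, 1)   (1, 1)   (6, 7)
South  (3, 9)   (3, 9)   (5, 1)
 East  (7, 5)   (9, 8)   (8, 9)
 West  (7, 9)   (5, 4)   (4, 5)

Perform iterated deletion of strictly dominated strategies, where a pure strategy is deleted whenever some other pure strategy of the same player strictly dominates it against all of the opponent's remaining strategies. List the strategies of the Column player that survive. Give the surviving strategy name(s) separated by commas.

Row North is eliminated: East beats it against every remaining column (L: 7>2, C: 9>1, R: 8>6).
For the Row player, East strictly dominates South on the remaining columns (L: 7>3, C: 9>3, R: 8>5); eliminate South.
The Column player's strategy C is strictly dominated by R (East: 9>8, West: 5>4) and is removed.
Among the remaining strategies, none is strictly dominated by another pure strategy of the same player, so the elimination stops.
Surviving strategies — the Row player: {East, West}; the Column player: {L, R}.

L, R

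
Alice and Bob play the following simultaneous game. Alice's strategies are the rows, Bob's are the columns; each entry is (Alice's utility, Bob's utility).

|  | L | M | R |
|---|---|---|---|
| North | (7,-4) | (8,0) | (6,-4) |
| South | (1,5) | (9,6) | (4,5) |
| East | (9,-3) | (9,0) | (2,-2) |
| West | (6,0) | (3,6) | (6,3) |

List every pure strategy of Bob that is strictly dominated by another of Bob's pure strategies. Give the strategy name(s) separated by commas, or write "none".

M strictly dominates L — North: 0>-4, South: 6>5, East: 0>-3, West: 6>0.
M is not dominated — it holds its own against L at North (0>-4); R at North (0>-4).
M strictly dominates R — North: 0>-4, South: 6>5, East: 0>-2, West: 6>3.

L, R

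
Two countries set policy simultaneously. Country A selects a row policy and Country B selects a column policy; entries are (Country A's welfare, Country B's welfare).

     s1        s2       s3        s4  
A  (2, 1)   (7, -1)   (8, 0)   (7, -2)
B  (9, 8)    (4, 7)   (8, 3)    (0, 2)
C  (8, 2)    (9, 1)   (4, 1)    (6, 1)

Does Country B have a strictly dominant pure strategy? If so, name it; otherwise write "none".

s1 vs s2: A: 1>-1, B: 8>7, C: 2>1.
s1 vs s3: A: 1>0, B: 8>3, C: 2>1.
s1 vs s4: A: 1>-2, B: 8>2, C: 2>1.
s1 strictly beats every other strategy against every opponent action, so it is strictly dominant.

s1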